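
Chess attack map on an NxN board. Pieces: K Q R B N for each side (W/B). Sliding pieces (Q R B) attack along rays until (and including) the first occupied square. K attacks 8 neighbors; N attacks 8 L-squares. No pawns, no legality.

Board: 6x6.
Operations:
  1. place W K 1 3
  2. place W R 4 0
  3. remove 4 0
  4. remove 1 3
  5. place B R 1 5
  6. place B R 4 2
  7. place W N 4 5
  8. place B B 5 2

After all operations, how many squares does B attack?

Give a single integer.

Answer: 19

Derivation:
Op 1: place WK@(1,3)
Op 2: place WR@(4,0)
Op 3: remove (4,0)
Op 4: remove (1,3)
Op 5: place BR@(1,5)
Op 6: place BR@(4,2)
Op 7: place WN@(4,5)
Op 8: place BB@(5,2)
Per-piece attacks for B:
  BR@(1,5): attacks (1,4) (1,3) (1,2) (1,1) (1,0) (2,5) (3,5) (4,5) (0,5) [ray(1,0) blocked at (4,5)]
  BR@(4,2): attacks (4,3) (4,4) (4,5) (4,1) (4,0) (5,2) (3,2) (2,2) (1,2) (0,2) [ray(0,1) blocked at (4,5); ray(1,0) blocked at (5,2)]
  BB@(5,2): attacks (4,3) (3,4) (2,5) (4,1) (3,0)
Union (19 distinct): (0,2) (0,5) (1,0) (1,1) (1,2) (1,3) (1,4) (2,2) (2,5) (3,0) (3,2) (3,4) (3,5) (4,0) (4,1) (4,3) (4,4) (4,5) (5,2)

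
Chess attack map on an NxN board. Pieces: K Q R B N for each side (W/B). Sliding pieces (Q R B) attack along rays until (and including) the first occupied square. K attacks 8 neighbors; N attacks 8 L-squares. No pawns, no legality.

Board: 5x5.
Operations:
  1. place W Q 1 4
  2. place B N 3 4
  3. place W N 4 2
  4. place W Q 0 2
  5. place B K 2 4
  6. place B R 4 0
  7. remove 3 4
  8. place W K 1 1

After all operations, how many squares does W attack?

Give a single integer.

Answer: 19

Derivation:
Op 1: place WQ@(1,4)
Op 2: place BN@(3,4)
Op 3: place WN@(4,2)
Op 4: place WQ@(0,2)
Op 5: place BK@(2,4)
Op 6: place BR@(4,0)
Op 7: remove (3,4)
Op 8: place WK@(1,1)
Per-piece attacks for W:
  WQ@(0,2): attacks (0,3) (0,4) (0,1) (0,0) (1,2) (2,2) (3,2) (4,2) (1,3) (2,4) (1,1) [ray(1,0) blocked at (4,2); ray(1,1) blocked at (2,4); ray(1,-1) blocked at (1,1)]
  WK@(1,1): attacks (1,2) (1,0) (2,1) (0,1) (2,2) (2,0) (0,2) (0,0)
  WQ@(1,4): attacks (1,3) (1,2) (1,1) (2,4) (0,4) (2,3) (3,2) (4,1) (0,3) [ray(0,-1) blocked at (1,1); ray(1,0) blocked at (2,4)]
  WN@(4,2): attacks (3,4) (2,3) (3,0) (2,1)
Union (19 distinct): (0,0) (0,1) (0,2) (0,3) (0,4) (1,0) (1,1) (1,2) (1,3) (2,0) (2,1) (2,2) (2,3) (2,4) (3,0) (3,2) (3,4) (4,1) (4,2)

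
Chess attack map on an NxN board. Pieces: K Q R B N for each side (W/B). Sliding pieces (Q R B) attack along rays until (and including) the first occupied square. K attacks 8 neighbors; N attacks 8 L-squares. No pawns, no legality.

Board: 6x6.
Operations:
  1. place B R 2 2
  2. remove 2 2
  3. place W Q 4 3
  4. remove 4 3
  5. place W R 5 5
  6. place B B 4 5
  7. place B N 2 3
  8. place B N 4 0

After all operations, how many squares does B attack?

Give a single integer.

Answer: 14

Derivation:
Op 1: place BR@(2,2)
Op 2: remove (2,2)
Op 3: place WQ@(4,3)
Op 4: remove (4,3)
Op 5: place WR@(5,5)
Op 6: place BB@(4,5)
Op 7: place BN@(2,3)
Op 8: place BN@(4,0)
Per-piece attacks for B:
  BN@(2,3): attacks (3,5) (4,4) (1,5) (0,4) (3,1) (4,2) (1,1) (0,2)
  BN@(4,0): attacks (5,2) (3,2) (2,1)
  BB@(4,5): attacks (5,4) (3,4) (2,3) [ray(-1,-1) blocked at (2,3)]
Union (14 distinct): (0,2) (0,4) (1,1) (1,5) (2,1) (2,3) (3,1) (3,2) (3,4) (3,5) (4,2) (4,4) (5,2) (5,4)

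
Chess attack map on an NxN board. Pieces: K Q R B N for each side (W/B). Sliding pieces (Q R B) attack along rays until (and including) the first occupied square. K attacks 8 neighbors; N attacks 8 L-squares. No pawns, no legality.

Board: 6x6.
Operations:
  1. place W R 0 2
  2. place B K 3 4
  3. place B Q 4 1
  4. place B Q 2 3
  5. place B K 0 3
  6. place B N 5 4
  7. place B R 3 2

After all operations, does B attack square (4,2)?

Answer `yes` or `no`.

Op 1: place WR@(0,2)
Op 2: place BK@(3,4)
Op 3: place BQ@(4,1)
Op 4: place BQ@(2,3)
Op 5: place BK@(0,3)
Op 6: place BN@(5,4)
Op 7: place BR@(3,2)
Per-piece attacks for B:
  BK@(0,3): attacks (0,4) (0,2) (1,3) (1,4) (1,2)
  BQ@(2,3): attacks (2,4) (2,5) (2,2) (2,1) (2,0) (3,3) (4,3) (5,3) (1,3) (0,3) (3,4) (3,2) (1,4) (0,5) (1,2) (0,1) [ray(-1,0) blocked at (0,3); ray(1,1) blocked at (3,4); ray(1,-1) blocked at (3,2)]
  BR@(3,2): attacks (3,3) (3,4) (3,1) (3,0) (4,2) (5,2) (2,2) (1,2) (0,2) [ray(0,1) blocked at (3,4); ray(-1,0) blocked at (0,2)]
  BK@(3,4): attacks (3,5) (3,3) (4,4) (2,4) (4,5) (4,3) (2,5) (2,3)
  BQ@(4,1): attacks (4,2) (4,3) (4,4) (4,5) (4,0) (5,1) (3,1) (2,1) (1,1) (0,1) (5,2) (5,0) (3,2) (3,0) [ray(-1,1) blocked at (3,2)]
  BN@(5,4): attacks (3,5) (4,2) (3,3)
B attacks (4,2): yes

Answer: yes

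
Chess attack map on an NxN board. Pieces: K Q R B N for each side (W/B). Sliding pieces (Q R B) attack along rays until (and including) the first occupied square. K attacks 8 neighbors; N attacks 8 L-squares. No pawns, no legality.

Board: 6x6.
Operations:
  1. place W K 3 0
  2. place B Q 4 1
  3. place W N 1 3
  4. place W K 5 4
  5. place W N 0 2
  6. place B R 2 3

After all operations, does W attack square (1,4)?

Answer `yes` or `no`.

Answer: yes

Derivation:
Op 1: place WK@(3,0)
Op 2: place BQ@(4,1)
Op 3: place WN@(1,3)
Op 4: place WK@(5,4)
Op 5: place WN@(0,2)
Op 6: place BR@(2,3)
Per-piece attacks for W:
  WN@(0,2): attacks (1,4) (2,3) (1,0) (2,1)
  WN@(1,3): attacks (2,5) (3,4) (0,5) (2,1) (3,2) (0,1)
  WK@(3,0): attacks (3,1) (4,0) (2,0) (4,1) (2,1)
  WK@(5,4): attacks (5,5) (5,3) (4,4) (4,5) (4,3)
W attacks (1,4): yes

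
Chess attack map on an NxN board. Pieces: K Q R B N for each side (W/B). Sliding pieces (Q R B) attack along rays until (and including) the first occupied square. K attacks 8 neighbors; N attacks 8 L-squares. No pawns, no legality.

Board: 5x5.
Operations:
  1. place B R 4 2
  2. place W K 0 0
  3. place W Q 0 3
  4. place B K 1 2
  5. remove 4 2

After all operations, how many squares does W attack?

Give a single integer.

Op 1: place BR@(4,2)
Op 2: place WK@(0,0)
Op 3: place WQ@(0,3)
Op 4: place BK@(1,2)
Op 5: remove (4,2)
Per-piece attacks for W:
  WK@(0,0): attacks (0,1) (1,0) (1,1)
  WQ@(0,3): attacks (0,4) (0,2) (0,1) (0,0) (1,3) (2,3) (3,3) (4,3) (1,4) (1,2) [ray(0,-1) blocked at (0,0); ray(1,-1) blocked at (1,2)]
Union (12 distinct): (0,0) (0,1) (0,2) (0,4) (1,0) (1,1) (1,2) (1,3) (1,4) (2,3) (3,3) (4,3)

Answer: 12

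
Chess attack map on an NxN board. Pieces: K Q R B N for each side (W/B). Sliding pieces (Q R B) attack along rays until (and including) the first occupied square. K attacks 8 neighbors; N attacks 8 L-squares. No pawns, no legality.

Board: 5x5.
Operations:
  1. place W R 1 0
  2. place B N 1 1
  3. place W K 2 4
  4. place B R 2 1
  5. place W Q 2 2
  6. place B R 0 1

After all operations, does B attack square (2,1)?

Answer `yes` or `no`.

Answer: no

Derivation:
Op 1: place WR@(1,0)
Op 2: place BN@(1,1)
Op 3: place WK@(2,4)
Op 4: place BR@(2,1)
Op 5: place WQ@(2,2)
Op 6: place BR@(0,1)
Per-piece attacks for B:
  BR@(0,1): attacks (0,2) (0,3) (0,4) (0,0) (1,1) [ray(1,0) blocked at (1,1)]
  BN@(1,1): attacks (2,3) (3,2) (0,3) (3,0)
  BR@(2,1): attacks (2,2) (2,0) (3,1) (4,1) (1,1) [ray(0,1) blocked at (2,2); ray(-1,0) blocked at (1,1)]
B attacks (2,1): no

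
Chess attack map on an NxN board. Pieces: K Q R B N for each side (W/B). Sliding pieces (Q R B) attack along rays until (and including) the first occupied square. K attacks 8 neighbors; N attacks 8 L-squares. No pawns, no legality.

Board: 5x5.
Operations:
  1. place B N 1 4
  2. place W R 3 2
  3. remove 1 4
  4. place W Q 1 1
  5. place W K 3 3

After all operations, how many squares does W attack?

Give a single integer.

Op 1: place BN@(1,4)
Op 2: place WR@(3,2)
Op 3: remove (1,4)
Op 4: place WQ@(1,1)
Op 5: place WK@(3,3)
Per-piece attacks for W:
  WQ@(1,1): attacks (1,2) (1,3) (1,4) (1,0) (2,1) (3,1) (4,1) (0,1) (2,2) (3,3) (2,0) (0,2) (0,0) [ray(1,1) blocked at (3,3)]
  WR@(3,2): attacks (3,3) (3,1) (3,0) (4,2) (2,2) (1,2) (0,2) [ray(0,1) blocked at (3,3)]
  WK@(3,3): attacks (3,4) (3,2) (4,3) (2,3) (4,4) (4,2) (2,4) (2,2)
Union (21 distinct): (0,0) (0,1) (0,2) (1,0) (1,2) (1,3) (1,4) (2,0) (2,1) (2,2) (2,3) (2,4) (3,0) (3,1) (3,2) (3,3) (3,4) (4,1) (4,2) (4,3) (4,4)

Answer: 21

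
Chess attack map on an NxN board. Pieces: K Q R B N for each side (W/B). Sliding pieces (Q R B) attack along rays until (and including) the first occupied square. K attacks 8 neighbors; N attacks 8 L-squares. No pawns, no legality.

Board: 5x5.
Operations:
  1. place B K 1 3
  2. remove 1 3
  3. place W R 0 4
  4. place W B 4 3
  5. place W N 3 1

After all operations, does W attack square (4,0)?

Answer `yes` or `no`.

Answer: no

Derivation:
Op 1: place BK@(1,3)
Op 2: remove (1,3)
Op 3: place WR@(0,4)
Op 4: place WB@(4,3)
Op 5: place WN@(3,1)
Per-piece attacks for W:
  WR@(0,4): attacks (0,3) (0,2) (0,1) (0,0) (1,4) (2,4) (3,4) (4,4)
  WN@(3,1): attacks (4,3) (2,3) (1,2) (1,0)
  WB@(4,3): attacks (3,4) (3,2) (2,1) (1,0)
W attacks (4,0): no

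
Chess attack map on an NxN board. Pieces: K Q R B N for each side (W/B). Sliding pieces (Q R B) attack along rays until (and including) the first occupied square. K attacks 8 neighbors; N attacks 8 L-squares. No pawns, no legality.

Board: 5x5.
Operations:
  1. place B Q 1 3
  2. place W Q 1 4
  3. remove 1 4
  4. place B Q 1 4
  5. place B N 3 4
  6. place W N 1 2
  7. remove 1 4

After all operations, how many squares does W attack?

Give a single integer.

Op 1: place BQ@(1,3)
Op 2: place WQ@(1,4)
Op 3: remove (1,4)
Op 4: place BQ@(1,4)
Op 5: place BN@(3,4)
Op 6: place WN@(1,2)
Op 7: remove (1,4)
Per-piece attacks for W:
  WN@(1,2): attacks (2,4) (3,3) (0,4) (2,0) (3,1) (0,0)
Union (6 distinct): (0,0) (0,4) (2,0) (2,4) (3,1) (3,3)

Answer: 6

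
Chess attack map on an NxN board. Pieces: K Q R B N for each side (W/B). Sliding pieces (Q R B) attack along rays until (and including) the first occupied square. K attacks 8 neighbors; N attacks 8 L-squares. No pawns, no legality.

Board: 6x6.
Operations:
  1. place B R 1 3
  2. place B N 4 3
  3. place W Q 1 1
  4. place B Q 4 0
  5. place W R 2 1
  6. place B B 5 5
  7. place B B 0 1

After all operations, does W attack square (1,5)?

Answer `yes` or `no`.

Op 1: place BR@(1,3)
Op 2: place BN@(4,3)
Op 3: place WQ@(1,1)
Op 4: place BQ@(4,0)
Op 5: place WR@(2,1)
Op 6: place BB@(5,5)
Op 7: place BB@(0,1)
Per-piece attacks for W:
  WQ@(1,1): attacks (1,2) (1,3) (1,0) (2,1) (0,1) (2,2) (3,3) (4,4) (5,5) (2,0) (0,2) (0,0) [ray(0,1) blocked at (1,3); ray(1,0) blocked at (2,1); ray(-1,0) blocked at (0,1); ray(1,1) blocked at (5,5)]
  WR@(2,1): attacks (2,2) (2,3) (2,4) (2,5) (2,0) (3,1) (4,1) (5,1) (1,1) [ray(-1,0) blocked at (1,1)]
W attacks (1,5): no

Answer: no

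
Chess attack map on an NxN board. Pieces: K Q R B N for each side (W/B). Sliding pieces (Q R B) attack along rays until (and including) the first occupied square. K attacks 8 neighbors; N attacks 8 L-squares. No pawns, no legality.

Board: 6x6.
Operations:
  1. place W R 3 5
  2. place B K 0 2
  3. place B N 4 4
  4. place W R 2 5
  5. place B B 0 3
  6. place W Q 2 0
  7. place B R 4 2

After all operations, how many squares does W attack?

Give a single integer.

Answer: 23

Derivation:
Op 1: place WR@(3,5)
Op 2: place BK@(0,2)
Op 3: place BN@(4,4)
Op 4: place WR@(2,5)
Op 5: place BB@(0,3)
Op 6: place WQ@(2,0)
Op 7: place BR@(4,2)
Per-piece attacks for W:
  WQ@(2,0): attacks (2,1) (2,2) (2,3) (2,4) (2,5) (3,0) (4,0) (5,0) (1,0) (0,0) (3,1) (4,2) (1,1) (0,2) [ray(0,1) blocked at (2,5); ray(1,1) blocked at (4,2); ray(-1,1) blocked at (0,2)]
  WR@(2,5): attacks (2,4) (2,3) (2,2) (2,1) (2,0) (3,5) (1,5) (0,5) [ray(0,-1) blocked at (2,0); ray(1,0) blocked at (3,5)]
  WR@(3,5): attacks (3,4) (3,3) (3,2) (3,1) (3,0) (4,5) (5,5) (2,5) [ray(-1,0) blocked at (2,5)]
Union (23 distinct): (0,0) (0,2) (0,5) (1,0) (1,1) (1,5) (2,0) (2,1) (2,2) (2,3) (2,4) (2,5) (3,0) (3,1) (3,2) (3,3) (3,4) (3,5) (4,0) (4,2) (4,5) (5,0) (5,5)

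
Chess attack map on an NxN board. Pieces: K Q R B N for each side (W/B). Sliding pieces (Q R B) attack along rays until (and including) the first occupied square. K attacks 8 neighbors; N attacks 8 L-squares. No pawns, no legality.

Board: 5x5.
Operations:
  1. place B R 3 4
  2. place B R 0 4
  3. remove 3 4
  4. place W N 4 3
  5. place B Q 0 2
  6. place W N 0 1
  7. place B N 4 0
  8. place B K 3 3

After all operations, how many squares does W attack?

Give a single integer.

Op 1: place BR@(3,4)
Op 2: place BR@(0,4)
Op 3: remove (3,4)
Op 4: place WN@(4,3)
Op 5: place BQ@(0,2)
Op 6: place WN@(0,1)
Op 7: place BN@(4,0)
Op 8: place BK@(3,3)
Per-piece attacks for W:
  WN@(0,1): attacks (1,3) (2,2) (2,0)
  WN@(4,3): attacks (2,4) (3,1) (2,2)
Union (5 distinct): (1,3) (2,0) (2,2) (2,4) (3,1)

Answer: 5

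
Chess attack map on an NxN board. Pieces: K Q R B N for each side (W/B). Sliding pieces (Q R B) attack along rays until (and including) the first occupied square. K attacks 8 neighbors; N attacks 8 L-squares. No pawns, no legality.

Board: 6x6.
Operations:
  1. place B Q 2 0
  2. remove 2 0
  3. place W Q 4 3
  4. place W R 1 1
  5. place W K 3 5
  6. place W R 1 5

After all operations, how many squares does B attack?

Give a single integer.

Op 1: place BQ@(2,0)
Op 2: remove (2,0)
Op 3: place WQ@(4,3)
Op 4: place WR@(1,1)
Op 5: place WK@(3,5)
Op 6: place WR@(1,5)
Per-piece attacks for B:
Union (0 distinct): (none)

Answer: 0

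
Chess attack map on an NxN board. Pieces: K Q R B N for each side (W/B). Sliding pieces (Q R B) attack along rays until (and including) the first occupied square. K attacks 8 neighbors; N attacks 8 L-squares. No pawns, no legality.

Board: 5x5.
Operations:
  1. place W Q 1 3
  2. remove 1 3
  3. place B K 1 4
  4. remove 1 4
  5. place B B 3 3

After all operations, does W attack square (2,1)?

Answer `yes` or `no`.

Op 1: place WQ@(1,3)
Op 2: remove (1,3)
Op 3: place BK@(1,4)
Op 4: remove (1,4)
Op 5: place BB@(3,3)
Per-piece attacks for W:
W attacks (2,1): no

Answer: no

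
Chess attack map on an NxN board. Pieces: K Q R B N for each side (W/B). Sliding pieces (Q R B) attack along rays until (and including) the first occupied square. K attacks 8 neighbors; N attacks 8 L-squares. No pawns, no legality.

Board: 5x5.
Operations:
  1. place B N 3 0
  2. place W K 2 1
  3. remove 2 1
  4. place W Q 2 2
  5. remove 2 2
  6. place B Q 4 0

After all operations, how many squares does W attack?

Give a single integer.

Op 1: place BN@(3,0)
Op 2: place WK@(2,1)
Op 3: remove (2,1)
Op 4: place WQ@(2,2)
Op 5: remove (2,2)
Op 6: place BQ@(4,0)
Per-piece attacks for W:
Union (0 distinct): (none)

Answer: 0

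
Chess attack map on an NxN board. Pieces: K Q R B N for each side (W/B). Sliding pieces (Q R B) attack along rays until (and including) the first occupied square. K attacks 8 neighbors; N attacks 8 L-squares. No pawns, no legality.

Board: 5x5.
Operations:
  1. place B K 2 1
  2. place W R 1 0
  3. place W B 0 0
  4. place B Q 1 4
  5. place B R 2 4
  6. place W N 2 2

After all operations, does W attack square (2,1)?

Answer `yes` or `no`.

Answer: no

Derivation:
Op 1: place BK@(2,1)
Op 2: place WR@(1,0)
Op 3: place WB@(0,0)
Op 4: place BQ@(1,4)
Op 5: place BR@(2,4)
Op 6: place WN@(2,2)
Per-piece attacks for W:
  WB@(0,0): attacks (1,1) (2,2) [ray(1,1) blocked at (2,2)]
  WR@(1,0): attacks (1,1) (1,2) (1,3) (1,4) (2,0) (3,0) (4,0) (0,0) [ray(0,1) blocked at (1,4); ray(-1,0) blocked at (0,0)]
  WN@(2,2): attacks (3,4) (4,3) (1,4) (0,3) (3,0) (4,1) (1,0) (0,1)
W attacks (2,1): no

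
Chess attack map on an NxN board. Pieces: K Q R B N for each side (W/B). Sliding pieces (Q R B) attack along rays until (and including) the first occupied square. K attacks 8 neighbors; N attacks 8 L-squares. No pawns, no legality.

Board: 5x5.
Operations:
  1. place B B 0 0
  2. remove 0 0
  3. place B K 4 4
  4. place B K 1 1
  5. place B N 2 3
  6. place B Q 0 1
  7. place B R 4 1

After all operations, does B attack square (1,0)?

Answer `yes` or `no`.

Op 1: place BB@(0,0)
Op 2: remove (0,0)
Op 3: place BK@(4,4)
Op 4: place BK@(1,1)
Op 5: place BN@(2,3)
Op 6: place BQ@(0,1)
Op 7: place BR@(4,1)
Per-piece attacks for B:
  BQ@(0,1): attacks (0,2) (0,3) (0,4) (0,0) (1,1) (1,2) (2,3) (1,0) [ray(1,0) blocked at (1,1); ray(1,1) blocked at (2,3)]
  BK@(1,1): attacks (1,2) (1,0) (2,1) (0,1) (2,2) (2,0) (0,2) (0,0)
  BN@(2,3): attacks (4,4) (0,4) (3,1) (4,2) (1,1) (0,2)
  BR@(4,1): attacks (4,2) (4,3) (4,4) (4,0) (3,1) (2,1) (1,1) [ray(0,1) blocked at (4,4); ray(-1,0) blocked at (1,1)]
  BK@(4,4): attacks (4,3) (3,4) (3,3)
B attacks (1,0): yes

Answer: yes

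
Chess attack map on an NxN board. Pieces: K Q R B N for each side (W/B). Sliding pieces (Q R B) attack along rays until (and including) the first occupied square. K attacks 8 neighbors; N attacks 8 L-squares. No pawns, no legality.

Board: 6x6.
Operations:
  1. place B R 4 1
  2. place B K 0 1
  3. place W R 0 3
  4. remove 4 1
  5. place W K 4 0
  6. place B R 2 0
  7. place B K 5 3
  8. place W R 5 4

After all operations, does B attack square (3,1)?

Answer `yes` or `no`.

Op 1: place BR@(4,1)
Op 2: place BK@(0,1)
Op 3: place WR@(0,3)
Op 4: remove (4,1)
Op 5: place WK@(4,0)
Op 6: place BR@(2,0)
Op 7: place BK@(5,3)
Op 8: place WR@(5,4)
Per-piece attacks for B:
  BK@(0,1): attacks (0,2) (0,0) (1,1) (1,2) (1,0)
  BR@(2,0): attacks (2,1) (2,2) (2,3) (2,4) (2,5) (3,0) (4,0) (1,0) (0,0) [ray(1,0) blocked at (4,0)]
  BK@(5,3): attacks (5,4) (5,2) (4,3) (4,4) (4,2)
B attacks (3,1): no

Answer: no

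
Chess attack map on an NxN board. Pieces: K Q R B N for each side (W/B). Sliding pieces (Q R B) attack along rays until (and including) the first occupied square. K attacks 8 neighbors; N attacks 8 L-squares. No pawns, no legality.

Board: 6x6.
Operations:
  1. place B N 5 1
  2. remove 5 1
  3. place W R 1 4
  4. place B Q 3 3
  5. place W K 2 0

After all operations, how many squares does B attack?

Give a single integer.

Op 1: place BN@(5,1)
Op 2: remove (5,1)
Op 3: place WR@(1,4)
Op 4: place BQ@(3,3)
Op 5: place WK@(2,0)
Per-piece attacks for B:
  BQ@(3,3): attacks (3,4) (3,5) (3,2) (3,1) (3,0) (4,3) (5,3) (2,3) (1,3) (0,3) (4,4) (5,5) (4,2) (5,1) (2,4) (1,5) (2,2) (1,1) (0,0)
Union (19 distinct): (0,0) (0,3) (1,1) (1,3) (1,5) (2,2) (2,3) (2,4) (3,0) (3,1) (3,2) (3,4) (3,5) (4,2) (4,3) (4,4) (5,1) (5,3) (5,5)

Answer: 19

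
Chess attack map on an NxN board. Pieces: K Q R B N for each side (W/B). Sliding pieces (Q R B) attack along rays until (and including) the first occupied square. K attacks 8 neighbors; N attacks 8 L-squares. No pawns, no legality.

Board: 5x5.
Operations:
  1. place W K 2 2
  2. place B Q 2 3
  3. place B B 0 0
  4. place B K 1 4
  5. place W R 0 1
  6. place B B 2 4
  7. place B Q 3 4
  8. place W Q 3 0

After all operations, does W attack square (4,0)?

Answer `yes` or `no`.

Op 1: place WK@(2,2)
Op 2: place BQ@(2,3)
Op 3: place BB@(0,0)
Op 4: place BK@(1,4)
Op 5: place WR@(0,1)
Op 6: place BB@(2,4)
Op 7: place BQ@(3,4)
Op 8: place WQ@(3,0)
Per-piece attacks for W:
  WR@(0,1): attacks (0,2) (0,3) (0,4) (0,0) (1,1) (2,1) (3,1) (4,1) [ray(0,-1) blocked at (0,0)]
  WK@(2,2): attacks (2,3) (2,1) (3,2) (1,2) (3,3) (3,1) (1,3) (1,1)
  WQ@(3,0): attacks (3,1) (3,2) (3,3) (3,4) (4,0) (2,0) (1,0) (0,0) (4,1) (2,1) (1,2) (0,3) [ray(0,1) blocked at (3,4); ray(-1,0) blocked at (0,0)]
W attacks (4,0): yes

Answer: yes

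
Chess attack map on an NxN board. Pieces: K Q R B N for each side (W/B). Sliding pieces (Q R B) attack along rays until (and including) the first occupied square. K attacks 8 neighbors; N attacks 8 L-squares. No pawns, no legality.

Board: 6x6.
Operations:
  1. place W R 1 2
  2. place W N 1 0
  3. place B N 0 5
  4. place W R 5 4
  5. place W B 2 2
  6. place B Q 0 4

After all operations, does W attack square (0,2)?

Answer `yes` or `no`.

Op 1: place WR@(1,2)
Op 2: place WN@(1,0)
Op 3: place BN@(0,5)
Op 4: place WR@(5,4)
Op 5: place WB@(2,2)
Op 6: place BQ@(0,4)
Per-piece attacks for W:
  WN@(1,0): attacks (2,2) (3,1) (0,2)
  WR@(1,2): attacks (1,3) (1,4) (1,5) (1,1) (1,0) (2,2) (0,2) [ray(0,-1) blocked at (1,0); ray(1,0) blocked at (2,2)]
  WB@(2,2): attacks (3,3) (4,4) (5,5) (3,1) (4,0) (1,3) (0,4) (1,1) (0,0) [ray(-1,1) blocked at (0,4)]
  WR@(5,4): attacks (5,5) (5,3) (5,2) (5,1) (5,0) (4,4) (3,4) (2,4) (1,4) (0,4) [ray(-1,0) blocked at (0,4)]
W attacks (0,2): yes

Answer: yes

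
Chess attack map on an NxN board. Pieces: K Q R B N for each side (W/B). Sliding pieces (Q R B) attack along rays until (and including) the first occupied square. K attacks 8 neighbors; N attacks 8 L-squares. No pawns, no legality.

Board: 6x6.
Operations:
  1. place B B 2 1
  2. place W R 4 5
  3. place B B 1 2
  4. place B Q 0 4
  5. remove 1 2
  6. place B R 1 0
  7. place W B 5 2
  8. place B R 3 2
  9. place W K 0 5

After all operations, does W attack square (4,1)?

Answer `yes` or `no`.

Answer: yes

Derivation:
Op 1: place BB@(2,1)
Op 2: place WR@(4,5)
Op 3: place BB@(1,2)
Op 4: place BQ@(0,4)
Op 5: remove (1,2)
Op 6: place BR@(1,0)
Op 7: place WB@(5,2)
Op 8: place BR@(3,2)
Op 9: place WK@(0,5)
Per-piece attacks for W:
  WK@(0,5): attacks (0,4) (1,5) (1,4)
  WR@(4,5): attacks (4,4) (4,3) (4,2) (4,1) (4,0) (5,5) (3,5) (2,5) (1,5) (0,5) [ray(-1,0) blocked at (0,5)]
  WB@(5,2): attacks (4,3) (3,4) (2,5) (4,1) (3,0)
W attacks (4,1): yes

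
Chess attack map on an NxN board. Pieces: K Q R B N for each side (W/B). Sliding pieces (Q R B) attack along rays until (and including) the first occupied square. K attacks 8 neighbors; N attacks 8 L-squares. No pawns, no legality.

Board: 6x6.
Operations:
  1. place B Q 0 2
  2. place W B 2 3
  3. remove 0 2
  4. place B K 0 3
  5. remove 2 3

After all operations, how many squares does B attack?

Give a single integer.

Op 1: place BQ@(0,2)
Op 2: place WB@(2,3)
Op 3: remove (0,2)
Op 4: place BK@(0,3)
Op 5: remove (2,3)
Per-piece attacks for B:
  BK@(0,3): attacks (0,4) (0,2) (1,3) (1,4) (1,2)
Union (5 distinct): (0,2) (0,4) (1,2) (1,3) (1,4)

Answer: 5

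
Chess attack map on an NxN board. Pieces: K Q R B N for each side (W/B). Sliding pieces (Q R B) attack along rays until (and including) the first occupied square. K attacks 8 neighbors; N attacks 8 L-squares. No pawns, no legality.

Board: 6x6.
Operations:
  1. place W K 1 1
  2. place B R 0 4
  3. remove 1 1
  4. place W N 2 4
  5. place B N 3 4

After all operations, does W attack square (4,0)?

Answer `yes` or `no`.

Op 1: place WK@(1,1)
Op 2: place BR@(0,4)
Op 3: remove (1,1)
Op 4: place WN@(2,4)
Op 5: place BN@(3,4)
Per-piece attacks for W:
  WN@(2,4): attacks (4,5) (0,5) (3,2) (4,3) (1,2) (0,3)
W attacks (4,0): no

Answer: no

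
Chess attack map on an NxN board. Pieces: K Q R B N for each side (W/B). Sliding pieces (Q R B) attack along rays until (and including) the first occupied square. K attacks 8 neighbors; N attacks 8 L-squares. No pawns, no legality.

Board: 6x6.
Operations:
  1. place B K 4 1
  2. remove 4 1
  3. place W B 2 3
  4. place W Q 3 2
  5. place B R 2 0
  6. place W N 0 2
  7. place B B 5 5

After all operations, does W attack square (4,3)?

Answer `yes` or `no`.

Op 1: place BK@(4,1)
Op 2: remove (4,1)
Op 3: place WB@(2,3)
Op 4: place WQ@(3,2)
Op 5: place BR@(2,0)
Op 6: place WN@(0,2)
Op 7: place BB@(5,5)
Per-piece attacks for W:
  WN@(0,2): attacks (1,4) (2,3) (1,0) (2,1)
  WB@(2,3): attacks (3,4) (4,5) (3,2) (1,4) (0,5) (1,2) (0,1) [ray(1,-1) blocked at (3,2)]
  WQ@(3,2): attacks (3,3) (3,4) (3,5) (3,1) (3,0) (4,2) (5,2) (2,2) (1,2) (0,2) (4,3) (5,4) (4,1) (5,0) (2,3) (2,1) (1,0) [ray(-1,0) blocked at (0,2); ray(-1,1) blocked at (2,3)]
W attacks (4,3): yes

Answer: yes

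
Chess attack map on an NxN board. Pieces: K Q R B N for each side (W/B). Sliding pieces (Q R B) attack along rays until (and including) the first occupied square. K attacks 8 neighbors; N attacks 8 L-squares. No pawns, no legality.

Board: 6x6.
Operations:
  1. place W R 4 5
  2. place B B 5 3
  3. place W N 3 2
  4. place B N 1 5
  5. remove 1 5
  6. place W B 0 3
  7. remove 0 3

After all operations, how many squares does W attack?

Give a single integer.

Op 1: place WR@(4,5)
Op 2: place BB@(5,3)
Op 3: place WN@(3,2)
Op 4: place BN@(1,5)
Op 5: remove (1,5)
Op 6: place WB@(0,3)
Op 7: remove (0,3)
Per-piece attacks for W:
  WN@(3,2): attacks (4,4) (5,3) (2,4) (1,3) (4,0) (5,1) (2,0) (1,1)
  WR@(4,5): attacks (4,4) (4,3) (4,2) (4,1) (4,0) (5,5) (3,5) (2,5) (1,5) (0,5)
Union (16 distinct): (0,5) (1,1) (1,3) (1,5) (2,0) (2,4) (2,5) (3,5) (4,0) (4,1) (4,2) (4,3) (4,4) (5,1) (5,3) (5,5)

Answer: 16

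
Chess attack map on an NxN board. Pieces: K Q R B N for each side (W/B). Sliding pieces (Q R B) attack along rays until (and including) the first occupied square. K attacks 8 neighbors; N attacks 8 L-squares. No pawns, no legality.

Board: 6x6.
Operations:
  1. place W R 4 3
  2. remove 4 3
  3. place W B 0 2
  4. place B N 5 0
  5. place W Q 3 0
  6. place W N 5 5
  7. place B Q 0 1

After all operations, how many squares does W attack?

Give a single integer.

Answer: 19

Derivation:
Op 1: place WR@(4,3)
Op 2: remove (4,3)
Op 3: place WB@(0,2)
Op 4: place BN@(5,0)
Op 5: place WQ@(3,0)
Op 6: place WN@(5,5)
Op 7: place BQ@(0,1)
Per-piece attacks for W:
  WB@(0,2): attacks (1,3) (2,4) (3,5) (1,1) (2,0)
  WQ@(3,0): attacks (3,1) (3,2) (3,3) (3,4) (3,5) (4,0) (5,0) (2,0) (1,0) (0,0) (4,1) (5,2) (2,1) (1,2) (0,3) [ray(1,0) blocked at (5,0)]
  WN@(5,5): attacks (4,3) (3,4)
Union (19 distinct): (0,0) (0,3) (1,0) (1,1) (1,2) (1,3) (2,0) (2,1) (2,4) (3,1) (3,2) (3,3) (3,4) (3,5) (4,0) (4,1) (4,3) (5,0) (5,2)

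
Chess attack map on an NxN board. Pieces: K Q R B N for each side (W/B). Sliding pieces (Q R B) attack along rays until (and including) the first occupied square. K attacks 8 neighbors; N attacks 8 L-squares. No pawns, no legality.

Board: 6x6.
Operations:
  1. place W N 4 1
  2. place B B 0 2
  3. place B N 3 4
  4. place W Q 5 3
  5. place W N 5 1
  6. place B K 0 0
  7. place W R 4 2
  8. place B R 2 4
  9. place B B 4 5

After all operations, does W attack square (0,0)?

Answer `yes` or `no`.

Answer: no

Derivation:
Op 1: place WN@(4,1)
Op 2: place BB@(0,2)
Op 3: place BN@(3,4)
Op 4: place WQ@(5,3)
Op 5: place WN@(5,1)
Op 6: place BK@(0,0)
Op 7: place WR@(4,2)
Op 8: place BR@(2,4)
Op 9: place BB@(4,5)
Per-piece attacks for W:
  WN@(4,1): attacks (5,3) (3,3) (2,2) (2,0)
  WR@(4,2): attacks (4,3) (4,4) (4,5) (4,1) (5,2) (3,2) (2,2) (1,2) (0,2) [ray(0,1) blocked at (4,5); ray(0,-1) blocked at (4,1); ray(-1,0) blocked at (0,2)]
  WN@(5,1): attacks (4,3) (3,2) (3,0)
  WQ@(5,3): attacks (5,4) (5,5) (5,2) (5,1) (4,3) (3,3) (2,3) (1,3) (0,3) (4,4) (3,5) (4,2) [ray(0,-1) blocked at (5,1); ray(-1,-1) blocked at (4,2)]
W attacks (0,0): no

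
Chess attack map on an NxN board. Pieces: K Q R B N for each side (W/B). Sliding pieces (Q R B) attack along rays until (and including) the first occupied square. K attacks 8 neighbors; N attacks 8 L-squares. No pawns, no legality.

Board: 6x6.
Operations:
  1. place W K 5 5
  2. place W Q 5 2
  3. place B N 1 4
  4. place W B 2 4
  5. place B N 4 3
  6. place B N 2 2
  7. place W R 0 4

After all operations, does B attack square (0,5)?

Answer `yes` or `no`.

Answer: no

Derivation:
Op 1: place WK@(5,5)
Op 2: place WQ@(5,2)
Op 3: place BN@(1,4)
Op 4: place WB@(2,4)
Op 5: place BN@(4,3)
Op 6: place BN@(2,2)
Op 7: place WR@(0,4)
Per-piece attacks for B:
  BN@(1,4): attacks (3,5) (2,2) (3,3) (0,2)
  BN@(2,2): attacks (3,4) (4,3) (1,4) (0,3) (3,0) (4,1) (1,0) (0,1)
  BN@(4,3): attacks (5,5) (3,5) (2,4) (5,1) (3,1) (2,2)
B attacks (0,5): no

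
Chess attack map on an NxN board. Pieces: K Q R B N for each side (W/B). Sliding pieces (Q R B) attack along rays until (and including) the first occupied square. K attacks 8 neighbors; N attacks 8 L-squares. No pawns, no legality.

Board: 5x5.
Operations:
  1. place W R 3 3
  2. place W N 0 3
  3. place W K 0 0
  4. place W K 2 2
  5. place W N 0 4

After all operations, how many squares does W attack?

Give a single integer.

Answer: 16

Derivation:
Op 1: place WR@(3,3)
Op 2: place WN@(0,3)
Op 3: place WK@(0,0)
Op 4: place WK@(2,2)
Op 5: place WN@(0,4)
Per-piece attacks for W:
  WK@(0,0): attacks (0,1) (1,0) (1,1)
  WN@(0,3): attacks (2,4) (1,1) (2,2)
  WN@(0,4): attacks (1,2) (2,3)
  WK@(2,2): attacks (2,3) (2,1) (3,2) (1,2) (3,3) (3,1) (1,3) (1,1)
  WR@(3,3): attacks (3,4) (3,2) (3,1) (3,0) (4,3) (2,3) (1,3) (0,3) [ray(-1,0) blocked at (0,3)]
Union (16 distinct): (0,1) (0,3) (1,0) (1,1) (1,2) (1,3) (2,1) (2,2) (2,3) (2,4) (3,0) (3,1) (3,2) (3,3) (3,4) (4,3)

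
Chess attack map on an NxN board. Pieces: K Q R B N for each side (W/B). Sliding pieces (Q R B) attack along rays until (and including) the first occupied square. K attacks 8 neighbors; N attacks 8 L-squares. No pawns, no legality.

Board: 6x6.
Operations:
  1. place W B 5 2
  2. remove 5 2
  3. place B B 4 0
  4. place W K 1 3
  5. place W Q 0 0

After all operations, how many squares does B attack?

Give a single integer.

Op 1: place WB@(5,2)
Op 2: remove (5,2)
Op 3: place BB@(4,0)
Op 4: place WK@(1,3)
Op 5: place WQ@(0,0)
Per-piece attacks for B:
  BB@(4,0): attacks (5,1) (3,1) (2,2) (1,3) [ray(-1,1) blocked at (1,3)]
Union (4 distinct): (1,3) (2,2) (3,1) (5,1)

Answer: 4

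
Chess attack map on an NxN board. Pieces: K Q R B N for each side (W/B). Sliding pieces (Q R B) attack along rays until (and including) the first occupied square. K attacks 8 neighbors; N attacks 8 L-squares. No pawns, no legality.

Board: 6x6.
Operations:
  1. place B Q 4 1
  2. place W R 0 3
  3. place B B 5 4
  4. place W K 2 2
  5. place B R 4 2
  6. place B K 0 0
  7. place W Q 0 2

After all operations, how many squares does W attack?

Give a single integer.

Answer: 20

Derivation:
Op 1: place BQ@(4,1)
Op 2: place WR@(0,3)
Op 3: place BB@(5,4)
Op 4: place WK@(2,2)
Op 5: place BR@(4,2)
Op 6: place BK@(0,0)
Op 7: place WQ@(0,2)
Per-piece attacks for W:
  WQ@(0,2): attacks (0,3) (0,1) (0,0) (1,2) (2,2) (1,3) (2,4) (3,5) (1,1) (2,0) [ray(0,1) blocked at (0,3); ray(0,-1) blocked at (0,0); ray(1,0) blocked at (2,2)]
  WR@(0,3): attacks (0,4) (0,5) (0,2) (1,3) (2,3) (3,3) (4,3) (5,3) [ray(0,-1) blocked at (0,2)]
  WK@(2,2): attacks (2,3) (2,1) (3,2) (1,2) (3,3) (3,1) (1,3) (1,1)
Union (20 distinct): (0,0) (0,1) (0,2) (0,3) (0,4) (0,5) (1,1) (1,2) (1,3) (2,0) (2,1) (2,2) (2,3) (2,4) (3,1) (3,2) (3,3) (3,5) (4,3) (5,3)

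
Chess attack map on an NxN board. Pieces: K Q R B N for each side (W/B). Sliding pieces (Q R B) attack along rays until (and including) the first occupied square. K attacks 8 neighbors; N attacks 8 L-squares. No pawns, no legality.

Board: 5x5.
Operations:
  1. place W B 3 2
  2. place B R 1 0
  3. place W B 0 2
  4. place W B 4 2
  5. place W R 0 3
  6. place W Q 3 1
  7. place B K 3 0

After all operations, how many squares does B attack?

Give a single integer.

Op 1: place WB@(3,2)
Op 2: place BR@(1,0)
Op 3: place WB@(0,2)
Op 4: place WB@(4,2)
Op 5: place WR@(0,3)
Op 6: place WQ@(3,1)
Op 7: place BK@(3,0)
Per-piece attacks for B:
  BR@(1,0): attacks (1,1) (1,2) (1,3) (1,4) (2,0) (3,0) (0,0) [ray(1,0) blocked at (3,0)]
  BK@(3,0): attacks (3,1) (4,0) (2,0) (4,1) (2,1)
Union (11 distinct): (0,0) (1,1) (1,2) (1,3) (1,4) (2,0) (2,1) (3,0) (3,1) (4,0) (4,1)

Answer: 11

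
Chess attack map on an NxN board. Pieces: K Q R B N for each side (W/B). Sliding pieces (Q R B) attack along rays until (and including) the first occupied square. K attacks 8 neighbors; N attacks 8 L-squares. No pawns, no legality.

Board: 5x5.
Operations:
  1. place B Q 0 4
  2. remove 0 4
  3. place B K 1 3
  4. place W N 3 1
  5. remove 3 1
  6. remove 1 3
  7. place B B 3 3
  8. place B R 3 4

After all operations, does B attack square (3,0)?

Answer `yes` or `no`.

Answer: no

Derivation:
Op 1: place BQ@(0,4)
Op 2: remove (0,4)
Op 3: place BK@(1,3)
Op 4: place WN@(3,1)
Op 5: remove (3,1)
Op 6: remove (1,3)
Op 7: place BB@(3,3)
Op 8: place BR@(3,4)
Per-piece attacks for B:
  BB@(3,3): attacks (4,4) (4,2) (2,4) (2,2) (1,1) (0,0)
  BR@(3,4): attacks (3,3) (4,4) (2,4) (1,4) (0,4) [ray(0,-1) blocked at (3,3)]
B attacks (3,0): no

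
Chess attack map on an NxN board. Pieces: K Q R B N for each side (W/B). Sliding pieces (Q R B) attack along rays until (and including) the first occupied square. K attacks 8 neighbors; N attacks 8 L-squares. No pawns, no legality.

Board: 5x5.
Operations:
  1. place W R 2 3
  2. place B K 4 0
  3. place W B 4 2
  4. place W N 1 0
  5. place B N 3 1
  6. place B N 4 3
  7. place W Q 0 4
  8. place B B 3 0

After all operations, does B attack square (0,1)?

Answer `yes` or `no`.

Op 1: place WR@(2,3)
Op 2: place BK@(4,0)
Op 3: place WB@(4,2)
Op 4: place WN@(1,0)
Op 5: place BN@(3,1)
Op 6: place BN@(4,3)
Op 7: place WQ@(0,4)
Op 8: place BB@(3,0)
Per-piece attacks for B:
  BB@(3,0): attacks (4,1) (2,1) (1,2) (0,3)
  BN@(3,1): attacks (4,3) (2,3) (1,2) (1,0)
  BK@(4,0): attacks (4,1) (3,0) (3,1)
  BN@(4,3): attacks (2,4) (3,1) (2,2)
B attacks (0,1): no

Answer: no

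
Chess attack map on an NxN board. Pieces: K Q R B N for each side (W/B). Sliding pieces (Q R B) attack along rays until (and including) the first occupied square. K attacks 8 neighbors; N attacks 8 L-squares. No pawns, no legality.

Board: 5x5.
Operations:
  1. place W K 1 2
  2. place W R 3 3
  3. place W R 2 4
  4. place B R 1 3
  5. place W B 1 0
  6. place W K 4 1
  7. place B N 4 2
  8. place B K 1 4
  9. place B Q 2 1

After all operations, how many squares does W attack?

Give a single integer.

Op 1: place WK@(1,2)
Op 2: place WR@(3,3)
Op 3: place WR@(2,4)
Op 4: place BR@(1,3)
Op 5: place WB@(1,0)
Op 6: place WK@(4,1)
Op 7: place BN@(4,2)
Op 8: place BK@(1,4)
Op 9: place BQ@(2,1)
Per-piece attacks for W:
  WB@(1,0): attacks (2,1) (0,1) [ray(1,1) blocked at (2,1)]
  WK@(1,2): attacks (1,3) (1,1) (2,2) (0,2) (2,3) (2,1) (0,3) (0,1)
  WR@(2,4): attacks (2,3) (2,2) (2,1) (3,4) (4,4) (1,4) [ray(0,-1) blocked at (2,1); ray(-1,0) blocked at (1,4)]
  WR@(3,3): attacks (3,4) (3,2) (3,1) (3,0) (4,3) (2,3) (1,3) [ray(-1,0) blocked at (1,3)]
  WK@(4,1): attacks (4,2) (4,0) (3,1) (3,2) (3,0)
Union (17 distinct): (0,1) (0,2) (0,3) (1,1) (1,3) (1,4) (2,1) (2,2) (2,3) (3,0) (3,1) (3,2) (3,4) (4,0) (4,2) (4,3) (4,4)

Answer: 17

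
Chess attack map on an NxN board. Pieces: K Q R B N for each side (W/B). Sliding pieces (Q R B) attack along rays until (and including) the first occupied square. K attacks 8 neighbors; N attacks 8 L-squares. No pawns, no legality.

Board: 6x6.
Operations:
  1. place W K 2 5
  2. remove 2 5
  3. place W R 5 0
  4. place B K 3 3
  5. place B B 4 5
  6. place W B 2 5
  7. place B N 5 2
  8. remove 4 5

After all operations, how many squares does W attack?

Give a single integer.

Answer: 11

Derivation:
Op 1: place WK@(2,5)
Op 2: remove (2,5)
Op 3: place WR@(5,0)
Op 4: place BK@(3,3)
Op 5: place BB@(4,5)
Op 6: place WB@(2,5)
Op 7: place BN@(5,2)
Op 8: remove (4,5)
Per-piece attacks for W:
  WB@(2,5): attacks (3,4) (4,3) (5,2) (1,4) (0,3) [ray(1,-1) blocked at (5,2)]
  WR@(5,0): attacks (5,1) (5,2) (4,0) (3,0) (2,0) (1,0) (0,0) [ray(0,1) blocked at (5,2)]
Union (11 distinct): (0,0) (0,3) (1,0) (1,4) (2,0) (3,0) (3,4) (4,0) (4,3) (5,1) (5,2)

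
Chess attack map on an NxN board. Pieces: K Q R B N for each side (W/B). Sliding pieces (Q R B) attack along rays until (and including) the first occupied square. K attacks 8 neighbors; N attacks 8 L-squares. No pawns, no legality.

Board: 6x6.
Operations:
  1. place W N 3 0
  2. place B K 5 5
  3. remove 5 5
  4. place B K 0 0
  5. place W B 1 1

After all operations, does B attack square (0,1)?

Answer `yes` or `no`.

Answer: yes

Derivation:
Op 1: place WN@(3,0)
Op 2: place BK@(5,5)
Op 3: remove (5,5)
Op 4: place BK@(0,0)
Op 5: place WB@(1,1)
Per-piece attacks for B:
  BK@(0,0): attacks (0,1) (1,0) (1,1)
B attacks (0,1): yes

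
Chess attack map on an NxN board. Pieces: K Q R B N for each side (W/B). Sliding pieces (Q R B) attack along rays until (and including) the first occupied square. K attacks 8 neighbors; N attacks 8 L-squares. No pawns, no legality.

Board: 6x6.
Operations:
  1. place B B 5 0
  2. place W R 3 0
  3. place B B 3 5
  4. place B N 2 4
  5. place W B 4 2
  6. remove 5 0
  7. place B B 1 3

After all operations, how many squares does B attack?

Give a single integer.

Op 1: place BB@(5,0)
Op 2: place WR@(3,0)
Op 3: place BB@(3,5)
Op 4: place BN@(2,4)
Op 5: place WB@(4,2)
Op 6: remove (5,0)
Op 7: place BB@(1,3)
Per-piece attacks for B:
  BB@(1,3): attacks (2,4) (2,2) (3,1) (4,0) (0,4) (0,2) [ray(1,1) blocked at (2,4)]
  BN@(2,4): attacks (4,5) (0,5) (3,2) (4,3) (1,2) (0,3)
  BB@(3,5): attacks (4,4) (5,3) (2,4) [ray(-1,-1) blocked at (2,4)]
Union (14 distinct): (0,2) (0,3) (0,4) (0,5) (1,2) (2,2) (2,4) (3,1) (3,2) (4,0) (4,3) (4,4) (4,5) (5,3)

Answer: 14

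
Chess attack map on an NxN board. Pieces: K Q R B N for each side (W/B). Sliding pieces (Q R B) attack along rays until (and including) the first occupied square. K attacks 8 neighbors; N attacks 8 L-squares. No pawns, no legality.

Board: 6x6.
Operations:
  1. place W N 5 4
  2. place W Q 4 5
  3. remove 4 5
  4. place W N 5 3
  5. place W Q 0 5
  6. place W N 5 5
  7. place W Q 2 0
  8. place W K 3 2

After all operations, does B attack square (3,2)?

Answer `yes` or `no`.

Op 1: place WN@(5,4)
Op 2: place WQ@(4,5)
Op 3: remove (4,5)
Op 4: place WN@(5,3)
Op 5: place WQ@(0,5)
Op 6: place WN@(5,5)
Op 7: place WQ@(2,0)
Op 8: place WK@(3,2)
Per-piece attacks for B:
B attacks (3,2): no

Answer: no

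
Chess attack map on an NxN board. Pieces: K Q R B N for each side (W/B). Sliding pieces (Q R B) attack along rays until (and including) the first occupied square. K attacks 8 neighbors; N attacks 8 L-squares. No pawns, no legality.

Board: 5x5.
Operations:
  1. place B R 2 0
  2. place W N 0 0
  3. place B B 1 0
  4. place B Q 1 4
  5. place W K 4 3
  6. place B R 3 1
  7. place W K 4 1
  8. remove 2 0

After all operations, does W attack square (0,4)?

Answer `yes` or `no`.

Op 1: place BR@(2,0)
Op 2: place WN@(0,0)
Op 3: place BB@(1,0)
Op 4: place BQ@(1,4)
Op 5: place WK@(4,3)
Op 6: place BR@(3,1)
Op 7: place WK@(4,1)
Op 8: remove (2,0)
Per-piece attacks for W:
  WN@(0,0): attacks (1,2) (2,1)
  WK@(4,1): attacks (4,2) (4,0) (3,1) (3,2) (3,0)
  WK@(4,3): attacks (4,4) (4,2) (3,3) (3,4) (3,2)
W attacks (0,4): no

Answer: no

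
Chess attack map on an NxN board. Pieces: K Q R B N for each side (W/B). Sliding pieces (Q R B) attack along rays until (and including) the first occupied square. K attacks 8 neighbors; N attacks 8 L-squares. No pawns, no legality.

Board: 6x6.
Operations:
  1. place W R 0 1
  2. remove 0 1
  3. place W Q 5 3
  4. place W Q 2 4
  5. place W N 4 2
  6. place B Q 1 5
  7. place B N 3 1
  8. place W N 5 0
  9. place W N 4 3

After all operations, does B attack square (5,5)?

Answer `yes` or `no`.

Op 1: place WR@(0,1)
Op 2: remove (0,1)
Op 3: place WQ@(5,3)
Op 4: place WQ@(2,4)
Op 5: place WN@(4,2)
Op 6: place BQ@(1,5)
Op 7: place BN@(3,1)
Op 8: place WN@(5,0)
Op 9: place WN@(4,3)
Per-piece attacks for B:
  BQ@(1,5): attacks (1,4) (1,3) (1,2) (1,1) (1,0) (2,5) (3,5) (4,5) (5,5) (0,5) (2,4) (0,4) [ray(1,-1) blocked at (2,4)]
  BN@(3,1): attacks (4,3) (5,2) (2,3) (1,2) (5,0) (1,0)
B attacks (5,5): yes

Answer: yes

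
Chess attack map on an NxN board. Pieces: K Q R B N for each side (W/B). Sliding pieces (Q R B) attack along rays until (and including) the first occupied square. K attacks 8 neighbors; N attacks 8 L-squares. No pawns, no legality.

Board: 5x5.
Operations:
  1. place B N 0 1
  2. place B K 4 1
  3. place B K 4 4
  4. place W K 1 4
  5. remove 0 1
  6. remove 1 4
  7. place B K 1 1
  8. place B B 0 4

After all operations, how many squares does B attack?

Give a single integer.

Op 1: place BN@(0,1)
Op 2: place BK@(4,1)
Op 3: place BK@(4,4)
Op 4: place WK@(1,4)
Op 5: remove (0,1)
Op 6: remove (1,4)
Op 7: place BK@(1,1)
Op 8: place BB@(0,4)
Per-piece attacks for B:
  BB@(0,4): attacks (1,3) (2,2) (3,1) (4,0)
  BK@(1,1): attacks (1,2) (1,0) (2,1) (0,1) (2,2) (2,0) (0,2) (0,0)
  BK@(4,1): attacks (4,2) (4,0) (3,1) (3,2) (3,0)
  BK@(4,4): attacks (4,3) (3,4) (3,3)
Union (17 distinct): (0,0) (0,1) (0,2) (1,0) (1,2) (1,3) (2,0) (2,1) (2,2) (3,0) (3,1) (3,2) (3,3) (3,4) (4,0) (4,2) (4,3)

Answer: 17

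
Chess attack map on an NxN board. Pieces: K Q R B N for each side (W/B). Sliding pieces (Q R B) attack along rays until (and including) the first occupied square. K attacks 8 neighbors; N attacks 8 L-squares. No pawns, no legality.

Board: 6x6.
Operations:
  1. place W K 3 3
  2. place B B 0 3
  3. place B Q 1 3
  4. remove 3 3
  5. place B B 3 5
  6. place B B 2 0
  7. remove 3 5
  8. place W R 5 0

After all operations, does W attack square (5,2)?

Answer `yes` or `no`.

Op 1: place WK@(3,3)
Op 2: place BB@(0,3)
Op 3: place BQ@(1,3)
Op 4: remove (3,3)
Op 5: place BB@(3,5)
Op 6: place BB@(2,0)
Op 7: remove (3,5)
Op 8: place WR@(5,0)
Per-piece attacks for W:
  WR@(5,0): attacks (5,1) (5,2) (5,3) (5,4) (5,5) (4,0) (3,0) (2,0) [ray(-1,0) blocked at (2,0)]
W attacks (5,2): yes

Answer: yes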